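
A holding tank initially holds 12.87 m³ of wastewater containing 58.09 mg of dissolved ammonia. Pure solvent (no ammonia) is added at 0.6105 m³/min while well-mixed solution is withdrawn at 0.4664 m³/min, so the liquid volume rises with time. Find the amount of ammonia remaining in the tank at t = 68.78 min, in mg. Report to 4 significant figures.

Let m(t) be the amount of ammonia. Volume: V(t) = V₀ + (Q_in − Q_out) t = 12.87 + 0.144100 t; V(68.78) = 22.7812 m³.
No ammonia enters, so dm/dt = −Q_out · (m/V).
dm/m = −Q_out dt/(V₀ + 0.144100 t); integrating gives ln(m/m₀) = −(Q_out/(Q_in−Q_out)) ln(V/V₀).
m = m₀ (V₀/V)^(Q_out/(Q_in−Q_out)) = 58.09 × (12.87/22.7812)^(3.23664) = 9.14999 mg.

9.150 mg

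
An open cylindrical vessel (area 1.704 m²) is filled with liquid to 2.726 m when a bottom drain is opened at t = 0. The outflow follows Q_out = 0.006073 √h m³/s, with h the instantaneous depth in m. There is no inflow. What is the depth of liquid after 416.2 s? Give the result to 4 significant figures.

Unsteady balance on liquid volume: A dh/dt = −0.006073 √h.
Separate and integrate: 2(√h − √h₀) = −(0.006073/A) t.
√h = √2.726 − 0.006073·416.2/(2·1.704) = 1.65106 − 0.741662 = 0.909399.
h = 0.909399² = 0.827006 m.

0.8270 m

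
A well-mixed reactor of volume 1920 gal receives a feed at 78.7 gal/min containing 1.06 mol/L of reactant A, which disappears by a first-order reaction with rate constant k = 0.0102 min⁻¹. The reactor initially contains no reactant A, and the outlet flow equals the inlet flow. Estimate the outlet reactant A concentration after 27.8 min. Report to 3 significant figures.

Species balance: V dC/dt = Q C_in − Q C − k V C.
This is linear with rate a = Q/V + k = 0.051190 min⁻¹.
C_ss = Q C_in/(Q + kV) = 0.84879 mol/L; C(t) = C_ss + (C₀ − C_ss) e^(−a t).
C(27.8) = 0.84879 + (-0.84879)·e^(−0.051190·27.8) = 0.84879 + (-0.84879)·0.24097 = 0.64425 mol/L.

0.644 mol/L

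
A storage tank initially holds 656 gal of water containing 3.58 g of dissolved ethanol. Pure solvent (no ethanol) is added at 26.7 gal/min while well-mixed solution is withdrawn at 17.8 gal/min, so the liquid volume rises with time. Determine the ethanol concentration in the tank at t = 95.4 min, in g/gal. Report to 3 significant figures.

Let m(t) be the amount of ethanol. Volume: V(t) = V₀ + (Q_in − Q_out) t = 656 + 8.9000 t; V(95.4) = 1505.1 gal.
Species balance (pure solvent in): dm/dt = −Q_out · m/V(t).
dm/m = −Q_out dt/(V₀ + 8.9000 t); integrating gives ln(m/m₀) = −(Q_out/(Q_in−Q_out)) ln(V/V₀).
m = m₀ (V₀/V)^(Q_out/(Q_in−Q_out)) = 3.58 × (656/1505.1)^(2.0000) = 0.68012 g.
C = m/V = 0.68012/1505.1 = 0.00045189 g/gal.

0.000452 g/gal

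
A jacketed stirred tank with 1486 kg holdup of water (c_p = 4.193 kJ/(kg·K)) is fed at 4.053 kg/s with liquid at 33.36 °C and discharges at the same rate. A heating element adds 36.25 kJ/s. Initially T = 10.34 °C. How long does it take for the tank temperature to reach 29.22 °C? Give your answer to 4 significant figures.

509.2 s

Unsteady energy balance on the tank contents: M c_p dT/dt = ṁ c_p (T_in − T) + 36.25.
τ = M/ṁ = 366.642 s; T_ss = T_in + Q̇/(ṁ c_p) = 35.4931 °C.
T(t) = T_ss + (T₀ − T_ss) e^(−t/τ). Set T = 29.22:
e^(−t/τ) = (29.22 − 35.4931)/(10.34 − 35.4931) = 0.249396
t = −366.642 · ln(0.249396) = 509.161 s.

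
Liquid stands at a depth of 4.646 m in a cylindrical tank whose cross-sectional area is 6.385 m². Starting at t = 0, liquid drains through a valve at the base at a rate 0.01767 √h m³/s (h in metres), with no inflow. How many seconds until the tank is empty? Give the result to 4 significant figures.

1558 s

With no inflow, A dh/dt = −0.01767 √h.
∫ h^(−1/2) dh = −(0.01767/A) ∫ dt, giving 2√h = 2√h₀ − (0.01767/A) t.
Tank is empty when √h = 0: t_empty = 2A√h₀/0.01767.
t_empty = 2·6.385·√4.646/0.01767 = 12.7700·2.15546/0.01767 = 1557.74 s.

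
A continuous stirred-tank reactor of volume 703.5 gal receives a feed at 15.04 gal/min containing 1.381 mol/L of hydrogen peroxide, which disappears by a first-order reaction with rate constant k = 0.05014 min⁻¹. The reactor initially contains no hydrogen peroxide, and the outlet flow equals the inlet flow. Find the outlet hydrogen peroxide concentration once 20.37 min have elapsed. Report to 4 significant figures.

0.3166 mol/L

Species balance: V dC/dt = Q C_in − Q C − k V C.
dC/dt = (Q/V) C_in − (Q/V + k) C; effective rate a = Q/V + k = 0.0213788 + 0.05014 = 0.0715188 min⁻¹.
C_ss = Q C_in/(Q + kV) = 0.412817 mol/L; C(t) = C_ss + (C₀ − C_ss) e^(−a t).
C(20.37) = 0.412817 + (-0.412817)·e^(−0.0715188·20.37) = 0.412817 + (-0.412817)·0.232972 = 0.316642 mol/L.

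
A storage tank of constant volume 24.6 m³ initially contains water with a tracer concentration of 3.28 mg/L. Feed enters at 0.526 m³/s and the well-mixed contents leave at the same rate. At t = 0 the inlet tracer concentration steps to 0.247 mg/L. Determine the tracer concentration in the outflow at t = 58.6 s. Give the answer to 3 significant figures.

Unsteady species balance (constant V, well mixed): V dC/dt = Q(C_in − C).
Time constant τ = V/Q = 24.6/0.526 = 46.768 s.
C approaches C_in exponentially: C(t) = C_in + (C₀ − C_in) e^(−t/τ).
C(58.6) = 0.247 + (3.28 − 0.247)·e^(−58.6/46.768) = 0.247 + (3.0330)·0.28565 = 1.1134 mg/L.

1.11 mg/L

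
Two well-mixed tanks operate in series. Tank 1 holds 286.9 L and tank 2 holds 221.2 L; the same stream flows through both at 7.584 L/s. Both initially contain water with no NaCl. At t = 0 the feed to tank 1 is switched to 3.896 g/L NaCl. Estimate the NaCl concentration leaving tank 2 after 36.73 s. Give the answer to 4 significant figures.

1.176 g/L

Time constants: τᵢ = Vᵢ/Q for each well-mixed tank.
τ₁ = 286.9/7.584 = 37.8296 s; τ₂ = 221.2/7.584 = 29.1667 s.
Solving the cascade with C₁(0)=C₂(0)=0 gives C₂(t) = C_in[1 − (τ₁ e^(−t/τ₁) − τ₂ e^(−t/τ₂))/(τ₁ − τ₂)].
At t = 36.73: e^(−t/τ₁) = 0.378730, e^(−t/τ₂) = 0.283849.
C₂ = 3.896·[1 − (37.8296·0.378730 − 29.1667·0.283849)/(8.66297)] = 3.896·0.301822 = 1.17590 g/L.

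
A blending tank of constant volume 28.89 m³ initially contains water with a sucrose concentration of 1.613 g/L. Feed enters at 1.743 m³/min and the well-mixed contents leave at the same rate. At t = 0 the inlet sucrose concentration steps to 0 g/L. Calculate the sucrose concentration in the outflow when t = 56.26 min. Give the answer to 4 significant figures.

Mass balance on the solute (V constant): V dC/dt = Q(C_in − C).
Rewrite as dC/dt + C/τ = C_in/τ, τ = V/Q = 16.5749 min.
This is linear first-order; C(t) = C_in + (C₀ − C_in) e^(−t/τ).
C(56.26) = 0 + (1.613 − 0)·e^(−56.26/16.5749) = 0 + (1.61300)·0.0335642 = 0.0541391 g/L.

0.05414 g/L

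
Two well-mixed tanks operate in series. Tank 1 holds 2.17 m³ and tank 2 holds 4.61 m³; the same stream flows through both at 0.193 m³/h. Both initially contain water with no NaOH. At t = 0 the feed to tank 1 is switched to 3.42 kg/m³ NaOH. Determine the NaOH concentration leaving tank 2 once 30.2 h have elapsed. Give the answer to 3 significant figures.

1.80 kg/m³

Time constants: τᵢ = Vᵢ/Q for each well-mixed tank.
τ₁ = 2.17/0.193 = 11.244 h; τ₂ = 4.61/0.193 = 23.886 h.
Tank 1: C₁ = C_in(1 − e^(−t/τ₁)). Tank 2 (τ₁ ≠ τ₂): C₂ = C_in[1 − (τ₁ e^(−t/τ₁) − τ₂ e^(−t/τ₂))/(τ₁ − τ₂)].
At t = 30.2: e^(−t/τ₁) = 0.068154, e^(−t/τ₂) = 0.28243.
C₂ = 3.42·[1 − (11.244·0.068154 − 23.886·0.28243)/(-12.642)] = 3.42·0.52701 = 1.8024 kg/m³.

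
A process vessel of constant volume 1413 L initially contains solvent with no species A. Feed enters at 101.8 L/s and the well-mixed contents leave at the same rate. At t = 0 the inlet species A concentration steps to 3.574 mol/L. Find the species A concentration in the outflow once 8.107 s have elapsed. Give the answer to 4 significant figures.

Unsteady species balance (constant V, well mixed): V dC/dt = Q(C_in − C).
So dC/dt = (C_in − C)/τ with τ = V/Q = 1413/101.8 = 13.8802 s.
C approaches C_in exponentially: C(t) = C_in + (C₀ − C_in) e^(−t/τ).
C(8.107) = 3.574 + (0 − 3.574)·e^(−8.107/13.8802) = 3.574 + (-3.57400)·0.557624 = 1.58105 mol/L.

1.581 mol/L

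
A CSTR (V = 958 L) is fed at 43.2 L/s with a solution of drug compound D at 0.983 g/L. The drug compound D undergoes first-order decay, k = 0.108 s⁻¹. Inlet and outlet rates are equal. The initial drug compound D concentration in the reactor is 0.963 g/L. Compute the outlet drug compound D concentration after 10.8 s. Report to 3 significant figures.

V dC/dt = Q(C_in − C) − k V C.
dC/dt = (Q/V) C_in − (Q/V + k) C; effective rate a = Q/V + k = 0.045094 + 0.108 = 0.15309 s⁻¹.
C_ss = Q C_in/(Q + kV) = 0.28954 g/L; C(t) = C_ss + (C₀ − C_ss) e^(−a t).
C(10.8) = 0.28954 + (0.67346)·e^(−0.15309·10.8) = 0.28954 + (0.67346)·0.19140 = 0.41844 g/L.

0.418 g/L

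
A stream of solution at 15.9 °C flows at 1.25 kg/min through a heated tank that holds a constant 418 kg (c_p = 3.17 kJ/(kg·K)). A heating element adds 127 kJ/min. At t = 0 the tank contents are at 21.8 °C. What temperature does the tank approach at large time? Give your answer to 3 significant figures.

48.0 °C

Energy balance: M c_p dT/dt = ṁ c_p (T_in − T) + 127.
At steady state dT/dt = 0 ⇒ T_ss = T_in + Q̇/(ṁ c_p) = 15.9 + 127/(1.25·3.17) = 47.950 °C.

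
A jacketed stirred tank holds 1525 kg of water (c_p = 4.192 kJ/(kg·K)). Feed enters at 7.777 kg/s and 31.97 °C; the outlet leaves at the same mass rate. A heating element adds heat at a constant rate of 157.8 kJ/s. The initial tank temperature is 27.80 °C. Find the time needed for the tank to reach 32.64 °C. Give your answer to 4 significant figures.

M c_p dT/dt = ṁ c_p (T_in − T) + Q̇.
τ = M/ṁ = 196.091 s; T_ss = T_in + Q̇/(ṁ c_p) = 36.8103 °C.
T(t) = T_ss + (T₀ − T_ss) e^(−t/τ). Set T = 32.64:
e^(−t/τ) = (32.64 − 36.8103)/(27.80 − 36.8103) = 0.462838
t = −196.091 · ln(0.462838) = 151.064 s.

151.1 s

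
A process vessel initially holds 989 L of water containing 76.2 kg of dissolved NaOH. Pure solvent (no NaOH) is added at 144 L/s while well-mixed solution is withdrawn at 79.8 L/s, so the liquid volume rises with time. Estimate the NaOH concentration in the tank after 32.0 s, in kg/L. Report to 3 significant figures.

0.00619 kg/L

Total volume: dV/dt = Q_in − Q_out = 64.200 L/s, so V(t) = 989 + 64.200 t and V(32.0) = 3043.4 L.
No NaOH enters, so dm/dt = −Q_out · (m/V).
dm/m = −Q_out dt/(V₀ + 64.200 t); integrating gives ln(m/m₀) = −(Q_out/(Q_in−Q_out)) ln(V/V₀).
m = m₀ (V₀/V)^(Q_out/(Q_in−Q_out)) = 76.2 × (989/3043.4)^(1.2430) = 18.844 kg.
C = m/V = 18.844/3043.4 = 0.0061918 kg/L.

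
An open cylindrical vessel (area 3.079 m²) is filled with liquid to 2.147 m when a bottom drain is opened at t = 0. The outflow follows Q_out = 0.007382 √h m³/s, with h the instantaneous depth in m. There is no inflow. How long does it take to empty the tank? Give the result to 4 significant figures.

1222 s

A dh/dt = −Q_out = −0.007382 √h.
This is separable: 2 d(√h)/dt = −0.007382/A, so √h = √h₀ − (0.007382/(2A)) t.
Set h = 0: 2√h₀ = (0.007382/A) t_empty ⇒ t_empty = 2A√h₀/0.007382.
t_empty = 2·3.079·√2.147/0.007382 = 6.15800·1.46526/0.007382 = 1222.31 s.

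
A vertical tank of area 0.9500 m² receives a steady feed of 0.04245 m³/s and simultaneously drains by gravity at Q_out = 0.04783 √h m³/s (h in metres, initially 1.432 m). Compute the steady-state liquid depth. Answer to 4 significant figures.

0.7877 m

Level balance: A dh/dt = 0.04245 − 0.04783 √h. Setting dh/dt = 0:
Q_in = 0.04783 √h_ss ⇒ √h_ss = 0.04245/0.04783 = 0.887518.
h_ss = 0.887518² = 0.787689 m. (Since h₀ = 1.432 m > h_ss, the level will fall toward this value.)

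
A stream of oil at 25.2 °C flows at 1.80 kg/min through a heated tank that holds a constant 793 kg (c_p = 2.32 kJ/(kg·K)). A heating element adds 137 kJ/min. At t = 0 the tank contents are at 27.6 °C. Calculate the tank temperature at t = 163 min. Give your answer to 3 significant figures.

37.0 °C

M c_p dT/dt = ṁ c_p (T_in − T) + Q̇.
Rearrange: dT/dt = (T_ss − T)/τ with τ = M/ṁ = 440.56 min and T_ss = T_in + Q̇/(ṁ c_p) = 58.007 °C.
Solution: T(t) = T_ss + (T₀ − T_ss) e^(−t/τ).
T(163) = 58.007 + (-30.407)·e^(−163/440.56) = 58.007 + (-30.407)·0.69074 = 37.003 °C.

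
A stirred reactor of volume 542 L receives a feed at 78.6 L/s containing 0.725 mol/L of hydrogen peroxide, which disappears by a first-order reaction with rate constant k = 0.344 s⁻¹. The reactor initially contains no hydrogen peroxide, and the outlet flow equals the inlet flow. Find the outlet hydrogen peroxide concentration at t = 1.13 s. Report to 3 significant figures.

0.0913 mol/L

Accumulation = in − out − consumed: V dC/dt = Q C_in − Q C − k V C.
This is linear with rate a = Q/V + k = 0.48902 s⁻¹.
C_ss = Q C_in/(Q + kV) = 0.21500 mol/L; C(t) = C_ss + (C₀ − C_ss) e^(−a t).
C(1.13) = 0.21500 + (-0.21500)·e^(−0.48902·1.13) = 0.21500 + (-0.21500)·0.57546 = 0.091276 mol/L.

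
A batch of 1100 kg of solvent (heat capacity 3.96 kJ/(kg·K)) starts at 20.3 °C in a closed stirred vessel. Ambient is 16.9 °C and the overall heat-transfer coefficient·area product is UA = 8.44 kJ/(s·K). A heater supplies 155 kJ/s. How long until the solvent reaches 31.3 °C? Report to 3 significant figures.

First-law balance (no shaft work): M c_p dT/dt = −UA(T − T_amb) + Q̇.
τ = M c_p/UA = 516.11 s; T_ss = T_amb + Q̇/UA = 16.9 + 155/8.44 = 35.265 °C.
T(t) = T_ss + (T₀ − T_ss)e^(−t/τ); set T = 31.3:
t = −τ ln[(T − T_ss)/(T₀ − T_ss)] = −516.11 · ln(0.26495) = 685.51 s.

686 s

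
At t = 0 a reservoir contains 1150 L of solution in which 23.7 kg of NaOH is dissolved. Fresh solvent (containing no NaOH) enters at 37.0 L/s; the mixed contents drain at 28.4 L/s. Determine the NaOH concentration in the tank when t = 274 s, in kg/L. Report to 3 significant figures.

Let m(t) be the amount of NaOH. Volume: V(t) = V₀ + (Q_in − Q_out) t = 1150 + 8.6000 t; V(274) = 3506.4 L.
Solute balance: dm/dt = 0 − Q_out C = −Q_out m/V(t).
Separate: dm/m = −Q_out dt/V(t) ⇒ ln(m/m₀) = −(Q_out/(Q_in−Q_out)) ln(V/V₀).
m = m₀ (V₀/V)^(Q_out/(Q_in−Q_out)) = 23.7 × (1150/3506.4)^(3.3023) = 0.59687 kg.
C = m/V = 0.59687/3506.4 = 0.00017022 kg/L.

0.000170 kg/L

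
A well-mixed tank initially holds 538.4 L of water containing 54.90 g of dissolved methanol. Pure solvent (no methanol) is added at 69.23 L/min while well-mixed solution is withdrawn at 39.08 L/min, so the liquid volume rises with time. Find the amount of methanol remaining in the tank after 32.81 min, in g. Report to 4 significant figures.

Total volume: dV/dt = Q_in − Q_out = 30.1500 L/min, so V(t) = 538.4 + 30.1500 t and V(32.81) = 1527.62 L.
No methanol enters, so dm/dt = −Q_out · (m/V).
Separate: dm/m = −Q_out dt/V(t) ⇒ ln(m/m₀) = −(Q_out/(Q_in−Q_out)) ln(V/V₀).
m = m₀ (V₀/V)^(Q_out/(Q_in−Q_out)) = 54.90 × (538.4/1527.62)^(1.29619) = 14.2074 g.

14.21 g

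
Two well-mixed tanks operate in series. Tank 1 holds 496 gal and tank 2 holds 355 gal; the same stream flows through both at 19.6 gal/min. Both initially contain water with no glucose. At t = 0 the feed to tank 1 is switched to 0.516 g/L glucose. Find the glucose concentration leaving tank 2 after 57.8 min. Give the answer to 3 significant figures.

Time constants: τᵢ = Vᵢ/Q for each well-mixed tank.
τ₁ = 496/19.6 = 25.306 min; τ₂ = 355/19.6 = 18.112 min.
Tank 1: C₁ = C_in(1 − e^(−t/τ₁)). Tank 2 (τ₁ ≠ τ₂): C₂ = C_in[1 − (τ₁ e^(−t/τ₁) − τ₂ e^(−t/τ₂))/(τ₁ − τ₂)].
At t = 57.8: e^(−t/τ₁) = 0.10187, e^(−t/τ₂) = 0.041122.
C₂ = 0.516·[1 − (25.306·0.10187 − 18.112·0.041122)/(7.1939)] = 0.516·0.74517 = 0.38451 g/L.

0.385 g/L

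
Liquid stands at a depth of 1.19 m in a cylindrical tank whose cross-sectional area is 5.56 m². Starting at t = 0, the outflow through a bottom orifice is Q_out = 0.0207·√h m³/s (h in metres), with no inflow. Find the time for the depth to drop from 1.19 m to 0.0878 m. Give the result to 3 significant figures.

427 s

A dh/dt = −Q_out = −0.0207 √h.
∫ h^(−1/2) dh = −(0.0207/A) ∫ dt, giving 2√h = 2√h₀ − (0.0207/A) t.
t = 2A(√h₀ − √h)/0.0207 = 2·5.56·(√1.19 − √0.0878)/0.0207
  = 11.120 × (1.0909 − 0.29631) / 0.0207 = 426.84 s.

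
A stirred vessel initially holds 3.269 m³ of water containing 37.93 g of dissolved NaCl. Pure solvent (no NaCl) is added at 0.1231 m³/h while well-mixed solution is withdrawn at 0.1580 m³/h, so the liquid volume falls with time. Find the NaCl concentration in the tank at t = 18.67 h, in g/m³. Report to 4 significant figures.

Let m(t) be the amount of NaCl. Volume: V(t) = V₀ + (Q_in − Q_out) t = 3.269 − 0.0349000 t; V(18.67) = 2.61742 m³.
Solute balance: dm/dt = 0 − Q_out C = −Q_out m/V(t).
Separate: dm/m = −Q_out dt/V(t) ⇒ ln(m/m₀) = −(Q_out/(Q_in−Q_out)) ln(V/V₀).
m = m₀ (V₀/V)^(Q_out/(Q_in−Q_out)) = 37.93 × (3.269/2.61742)^(-4.52722) = 13.8649 g.
C = m/V = 13.8649/2.61742 = 5.29716 g/m³.

5.297 g/m³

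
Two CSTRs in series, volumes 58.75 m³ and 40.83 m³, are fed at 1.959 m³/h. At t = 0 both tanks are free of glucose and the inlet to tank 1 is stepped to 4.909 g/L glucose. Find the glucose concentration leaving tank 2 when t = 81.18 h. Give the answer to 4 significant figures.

4.062 g/L

Each tank obeys Vᵢ dCᵢ/dt = Q(Cᵢ₋₁ − Cᵢ), so τᵢ = Vᵢ/Q.
τ₁ = 58.75/1.959 = 29.9898 h; τ₂ = 40.83/1.959 = 20.8423 h.
Tank 1: C₁ = C_in(1 − e^(−t/τ₁)). Tank 2 (τ₁ ≠ τ₂): C₂ = C_in[1 − (τ₁ e^(−t/τ₁) − τ₂ e^(−t/τ₂))/(τ₁ − τ₂)].
At t = 81.18: e^(−t/τ₁) = 0.0667420, e^(−t/τ₂) = 0.0203440.
C₂ = 4.909·[1 − (29.9898·0.0667420 − 20.8423·0.0203440)/(9.14752)] = 4.909·0.827542 = 4.06240 g/L.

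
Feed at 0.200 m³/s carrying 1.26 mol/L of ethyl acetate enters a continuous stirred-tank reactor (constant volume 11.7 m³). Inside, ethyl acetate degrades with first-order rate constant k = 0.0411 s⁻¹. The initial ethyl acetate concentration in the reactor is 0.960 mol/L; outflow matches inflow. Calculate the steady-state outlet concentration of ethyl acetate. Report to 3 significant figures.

V dC/dt = Q(C_in − C) − k V C.
At steady state: 0 = Q C_in − (Q + kV) C_ss, so C_ss = Q C_in/(Q + kV).
C_ss = 0.200·1.26/(0.200 + 0.0411·11.7) = 0.25200/0.68087 = 0.37011 mol/L.

0.370 mol/L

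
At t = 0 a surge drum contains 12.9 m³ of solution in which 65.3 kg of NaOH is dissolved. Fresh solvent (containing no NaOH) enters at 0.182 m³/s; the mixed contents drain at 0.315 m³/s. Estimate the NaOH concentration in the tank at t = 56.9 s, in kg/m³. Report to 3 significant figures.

Total volume: dV/dt = Q_in − Q_out = -0.13300 m³/s, so V(t) = 12.9 − 0.13300 t and V(56.9) = 5.3323 m³.
No NaOH enters, so dm/dt = −Q_out · (m/V).
Separate: dm/m = −Q_out dt/V(t) ⇒ ln(m/m₀) = −(Q_out/(Q_in−Q_out)) ln(V/V₀).
m = m₀ (V₀/V)^(Q_out/(Q_in−Q_out)) = 65.3 × (12.9/5.3323)^(-2.3684) = 8.0577 kg.
C = m/V = 8.0577/5.3323 = 1.5111 kg/m³.

1.51 kg/m³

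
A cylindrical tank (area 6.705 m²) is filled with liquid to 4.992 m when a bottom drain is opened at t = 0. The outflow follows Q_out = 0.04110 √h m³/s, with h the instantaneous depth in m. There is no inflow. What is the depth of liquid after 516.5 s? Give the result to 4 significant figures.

With no inflow, A dh/dt = −0.04110 √h.
This is separable: 2 d(√h)/dt = −0.04110/A, so √h = √h₀ − (0.04110/(2A)) t.
√h = √4.992 − 0.04110·516.5/(2·6.705) = 2.23428 − 1.58301 = 0.651269.
h = 0.651269² = 0.424152 m.

0.4242 m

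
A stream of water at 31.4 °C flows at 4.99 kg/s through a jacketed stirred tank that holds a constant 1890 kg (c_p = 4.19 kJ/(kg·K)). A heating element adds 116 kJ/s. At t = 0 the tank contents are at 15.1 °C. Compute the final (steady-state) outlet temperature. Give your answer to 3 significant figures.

Heat balance on the well-mixed liquid: M c_p dT/dt = ṁ c_p (T_in − T) + 116.
At steady state dT/dt = 0 ⇒ T_ss = T_in + Q̇/(ṁ c_p) = 31.4 + 116/(4.99·4.19) = 36.948 °C.

36.9 °C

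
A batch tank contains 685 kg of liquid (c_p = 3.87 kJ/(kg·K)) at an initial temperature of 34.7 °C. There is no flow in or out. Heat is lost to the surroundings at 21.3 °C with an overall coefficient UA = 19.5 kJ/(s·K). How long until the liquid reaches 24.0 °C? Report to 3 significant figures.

218 s

Energy balance: M c_p dT/dt = −UA(T − T_amb).
τ = M c_p/UA = 135.95 s; T_ss = T_amb = 21.300 °C.
T(t) = T_ss + (T₀ − T_ss)e^(−t/τ); set T = 24.0:
t = −τ ln[(T − T_ss)/(T₀ − T_ss)] = −135.95 · ln(0.20149) = 217.79 s.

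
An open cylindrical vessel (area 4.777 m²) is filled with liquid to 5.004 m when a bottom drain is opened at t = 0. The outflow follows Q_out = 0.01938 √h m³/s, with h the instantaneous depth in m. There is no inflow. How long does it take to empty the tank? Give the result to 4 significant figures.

A dh/dt = −Q_out = −0.01938 √h.
This is separable: 2 d(√h)/dt = −0.01938/A, so √h = √h₀ − (0.01938/(2A)) t.
Tank is empty when √h = 0: t_empty = 2A√h₀/0.01938.
t_empty = 2·4.777·√5.004/0.01938 = 9.55400·2.23696/0.01938 = 1102.78 s.

1103 s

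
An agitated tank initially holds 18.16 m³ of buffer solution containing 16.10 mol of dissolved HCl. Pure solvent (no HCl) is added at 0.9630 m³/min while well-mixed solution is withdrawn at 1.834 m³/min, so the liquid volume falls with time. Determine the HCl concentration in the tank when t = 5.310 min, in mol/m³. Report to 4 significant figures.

0.6406 mol/m³

Let m(t) be the amount of HCl. Volume: V(t) = V₀ + (Q_in − Q_out) t = 18.16 − 0.871000 t; V(5.310) = 13.5350 m³.
Species balance (pure solvent in): dm/dt = −Q_out · m/V(t).
Separate: dm/m = −Q_out dt/V(t) ⇒ ln(m/m₀) = −(Q_out/(Q_in−Q_out)) ln(V/V₀).
m = m₀ (V₀/V)^(Q_out/(Q_in−Q_out)) = 16.10 × (18.16/13.5350)^(-2.10563) = 8.67014 mol.
C = m/V = 8.67014/13.5350 = 0.640572 mol/m³.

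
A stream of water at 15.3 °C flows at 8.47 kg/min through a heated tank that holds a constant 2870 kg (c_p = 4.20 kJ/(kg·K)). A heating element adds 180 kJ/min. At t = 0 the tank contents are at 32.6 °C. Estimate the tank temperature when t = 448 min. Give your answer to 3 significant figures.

Heat balance on the well-mixed liquid: M c_p dT/dt = ṁ c_p (T_in − T) + 180.
Rearrange: dT/dt = (T_ss − T)/τ with τ = M/ṁ = 338.84 min and T_ss = T_in + Q̇/(ṁ c_p) = 20.360 °C.
Solution: T(t) = T_ss + (T₀ − T_ss) e^(−t/τ).
T(448) = 20.360 + (12.240)·e^(−448/338.84) = 20.360 + (12.240)·0.26656 = 23.623 °C.

23.6 °C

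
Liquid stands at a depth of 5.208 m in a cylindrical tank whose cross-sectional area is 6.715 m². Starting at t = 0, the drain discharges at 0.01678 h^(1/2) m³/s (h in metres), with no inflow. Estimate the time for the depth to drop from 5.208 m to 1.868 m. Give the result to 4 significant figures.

732.6 s

Accumulation of liquid (constant cross-section A): A dh/dt = −0.01678 √h.
This is separable: 2 d(√h)/dt = −0.01678/A, so √h = √h₀ − (0.01678/(2A)) t.
t = 2A(√h₀ − √h)/0.01678 = 2·6.715·(√5.208 − √1.868)/0.01678
  = 13.4300 × (2.28210 − 1.36675) / 0.01678 = 732.612 s.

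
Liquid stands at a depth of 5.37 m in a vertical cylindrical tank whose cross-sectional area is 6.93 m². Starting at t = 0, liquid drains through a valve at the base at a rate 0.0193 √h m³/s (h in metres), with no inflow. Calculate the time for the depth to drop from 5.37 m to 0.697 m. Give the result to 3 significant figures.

1060 s

Unsteady balance on liquid volume: A dh/dt = −0.0193 √h.
Separate and integrate: 2(√h − √h₀) = −(0.0193/A) t.
t = 2A(√h₀ − √h)/0.0193 = 2·6.93·(√5.37 − √0.697)/0.0193
  = 13.860 × (2.3173 − 0.83487) / 0.0193 = 1064.6 s.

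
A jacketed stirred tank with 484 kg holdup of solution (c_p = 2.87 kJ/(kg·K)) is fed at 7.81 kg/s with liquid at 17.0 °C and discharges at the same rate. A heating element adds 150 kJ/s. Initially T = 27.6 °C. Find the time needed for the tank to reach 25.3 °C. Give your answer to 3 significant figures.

55.0 s

M c_p dT/dt = ṁ c_p (T_in − T) + Q̇.
τ = M/ṁ = 61.972 s; T_ss = T_in + Q̇/(ṁ c_p) = 23.692 °C.
T(t) = T_ss + (T₀ − T_ss) e^(−t/τ). Set T = 25.3:
e^(−t/τ) = (25.3 − 23.692)/(27.6 − 23.692) = 0.41146
t = −61.972 · ln(0.41146) = 55.034 s.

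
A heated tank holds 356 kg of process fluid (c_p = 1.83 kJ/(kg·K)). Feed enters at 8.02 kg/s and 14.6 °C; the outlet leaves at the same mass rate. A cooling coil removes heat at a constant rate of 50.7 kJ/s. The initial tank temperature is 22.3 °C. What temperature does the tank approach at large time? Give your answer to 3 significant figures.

M c_p dT/dt = ṁ c_p (T_in − T) − Q̇.
At steady state dT/dt = 0 ⇒ T_ss = T_in − Q̇/(ṁ c_p) = 14.6 − 50.7/(8.02·1.83) = 11.146 °C.

11.1 °C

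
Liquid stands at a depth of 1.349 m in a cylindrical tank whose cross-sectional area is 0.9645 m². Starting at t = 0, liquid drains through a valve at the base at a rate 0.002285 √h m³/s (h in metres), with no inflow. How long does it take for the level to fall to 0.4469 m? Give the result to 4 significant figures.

With no inflow, A dh/dt = −0.002285 √h.
This is separable: 2 d(√h)/dt = −0.002285/A, so √h = √h₀ − (0.002285/(2A)) t.
t = 2A(√h₀ − √h)/0.002285 = 2·0.9645·(√1.349 − √0.4469)/0.002285
  = 1.92900 × (1.16146 − 0.668506) / 0.002285 = 416.156 s.

416.2 s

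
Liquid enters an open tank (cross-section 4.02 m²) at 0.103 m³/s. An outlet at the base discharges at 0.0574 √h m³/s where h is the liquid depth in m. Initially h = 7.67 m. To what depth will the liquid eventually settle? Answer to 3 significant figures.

3.22 m

A dh/dt = Q_in − 0.0574 √h. Steady state requires inflow = outflow:
Q_in = 0.0574 √h_ss ⇒ √h_ss = 0.103/0.0574 = 1.7944.
h_ss = 1.7944² = 3.2200 m. (Since h₀ = 7.67 m > h_ss, the level will fall toward this value.)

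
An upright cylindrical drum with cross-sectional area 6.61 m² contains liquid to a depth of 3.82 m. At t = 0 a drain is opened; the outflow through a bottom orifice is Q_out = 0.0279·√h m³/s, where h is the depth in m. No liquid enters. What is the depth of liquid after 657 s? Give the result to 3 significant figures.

0.323 m

Accumulation of liquid (constant cross-section A): A dh/dt = −0.0279 √h.
Separate and integrate: 2(√h − √h₀) = −(0.0279/A) t.
√h = √3.82 − 0.0279·657/(2·6.61) = 1.9545 − 1.3866 = 0.56792.
h = 0.56792² = 0.32254 m.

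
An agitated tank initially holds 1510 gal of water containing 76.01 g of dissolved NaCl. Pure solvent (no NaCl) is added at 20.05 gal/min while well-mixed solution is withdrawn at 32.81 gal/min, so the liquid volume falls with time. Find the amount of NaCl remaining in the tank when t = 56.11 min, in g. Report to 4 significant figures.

14.56 g

Let m(t) be the amount of NaCl. Volume: V(t) = V₀ + (Q_in − Q_out) t = 1510 − 12.7600 t; V(56.11) = 794.036 gal.
Species balance (pure solvent in): dm/dt = −Q_out · m/V(t).
Separate: dm/m = −Q_out dt/V(t) ⇒ ln(m/m₀) = −(Q_out/(Q_in−Q_out)) ln(V/V₀).
m = m₀ (V₀/V)^(Q_out/(Q_in−Q_out)) = 76.01 × (1510/794.036)^(-2.57132) = 14.5587 g.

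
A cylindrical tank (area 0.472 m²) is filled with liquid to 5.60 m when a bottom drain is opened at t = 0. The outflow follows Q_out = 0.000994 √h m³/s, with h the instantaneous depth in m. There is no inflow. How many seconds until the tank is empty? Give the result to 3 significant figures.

2250 s

A dh/dt = −Q_out = −0.000994 √h.
This is separable: 2 d(√h)/dt = −0.000994/A, so √h = √h₀ − (0.000994/(2A)) t.
Set h = 0: 2√h₀ = (0.000994/A) t_empty ⇒ t_empty = 2A√h₀/0.000994.
t_empty = 2·0.472·√5.60/0.000994 = 0.94400·2.3664/0.000994 = 2247.4 s.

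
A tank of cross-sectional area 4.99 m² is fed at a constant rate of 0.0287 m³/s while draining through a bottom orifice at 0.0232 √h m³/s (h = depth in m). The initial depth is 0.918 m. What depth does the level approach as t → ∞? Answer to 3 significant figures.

1.53 m

Unsteady balance on liquid volume: A dh/dt = Q_in − 0.0232 √h. At steady state dh/dt = 0:
Q_in = 0.0232 √h_ss ⇒ √h_ss = 0.0287/0.0232 = 1.2371.
h_ss = 1.2371² = 1.5303 m. (Since h₀ = 0.918 m < h_ss, the level will rise toward this value.)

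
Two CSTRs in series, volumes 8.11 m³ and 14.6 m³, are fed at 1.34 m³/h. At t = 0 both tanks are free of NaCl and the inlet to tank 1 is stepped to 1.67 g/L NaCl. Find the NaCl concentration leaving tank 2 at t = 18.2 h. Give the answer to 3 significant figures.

1.07 g/L

Species balance on tank i: dCᵢ/dt = (Cᵢ₋₁ − Cᵢ)/τᵢ with τᵢ = Vᵢ/Q.
τ₁ = 8.11/1.34 = 6.0522 h; τ₂ = 14.6/1.34 = 10.896 h.
Tank 1: C₁ = C_in(1 − e^(−t/τ₁)). Tank 2 (τ₁ ≠ τ₂): C₂ = C_in[1 − (τ₁ e^(−t/τ₁) − τ₂ e^(−t/τ₂))/(τ₁ − τ₂)].
At t = 18.2: e^(−t/τ₁) = 0.049432, e^(−t/τ₂) = 0.18817.
C₂ = 1.67·[1 − (6.0522·0.049432 − 10.896·0.18817)/(-4.8433)] = 1.67·0.63846 = 1.0662 g/L.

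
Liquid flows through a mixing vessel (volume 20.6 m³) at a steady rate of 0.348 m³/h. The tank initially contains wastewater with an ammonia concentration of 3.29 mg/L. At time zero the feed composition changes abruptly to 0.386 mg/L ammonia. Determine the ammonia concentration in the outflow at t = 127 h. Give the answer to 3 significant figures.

Accumulation = in − out for the solute gives V dC/dt = Q(C_in − C).
Rewrite as dC/dt + C/τ = C_in/τ, τ = V/Q = 59.195 h.
C approaches C_in exponentially: C(t) = C_in + (C₀ − C_in) e^(−t/τ).
C(127) = 0.386 + (3.29 − 0.386)·e^(−127/59.195) = 0.386 + (2.9040)·0.11702 = 0.72582 mg/L.

0.726 mg/L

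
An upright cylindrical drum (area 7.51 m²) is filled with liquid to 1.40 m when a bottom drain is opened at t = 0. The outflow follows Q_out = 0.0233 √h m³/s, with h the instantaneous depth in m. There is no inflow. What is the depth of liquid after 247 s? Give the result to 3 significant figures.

0.640 m

A dh/dt = −Q_out = −0.0233 √h.
This is separable: 2 d(√h)/dt = −0.0233/A, so √h = √h₀ − (0.0233/(2A)) t.
√h = √1.40 − 0.0233·247/(2·7.51) = 1.1832 − 0.38316 = 0.80005.
h = 0.80005² = 0.64009 m.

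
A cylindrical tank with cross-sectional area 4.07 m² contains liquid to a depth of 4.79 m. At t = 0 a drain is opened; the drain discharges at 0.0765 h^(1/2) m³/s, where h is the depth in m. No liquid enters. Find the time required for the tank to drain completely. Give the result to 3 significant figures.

233 s

A dh/dt = −Q_out = −0.0765 √h.
This is separable: 2 d(√h)/dt = −0.0765/A, so √h = √h₀ − (0.0765/(2A)) t.
Set h = 0: 2√h₀ = (0.0765/A) t_empty ⇒ t_empty = 2A√h₀/0.0765.
t_empty = 2·4.07·√4.79/0.0765 = 8.1400·2.1886/0.0765 = 232.88 s.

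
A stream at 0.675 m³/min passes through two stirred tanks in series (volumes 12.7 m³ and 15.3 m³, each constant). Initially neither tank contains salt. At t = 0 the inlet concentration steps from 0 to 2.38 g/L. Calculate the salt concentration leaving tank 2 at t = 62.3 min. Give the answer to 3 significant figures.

1.91 g/L

Species balance on tank i: dCᵢ/dt = (Cᵢ₋₁ − Cᵢ)/τᵢ with τᵢ = Vᵢ/Q.
τ₁ = 12.7/0.675 = 18.815 min; τ₂ = 15.3/0.675 = 22.667 min.
Tank 1: C₁ = C_in(1 − e^(−t/τ₁)). Tank 2 (τ₁ ≠ τ₂): C₂ = C_in[1 − (τ₁ e^(−t/τ₁) − τ₂ e^(−t/τ₂))/(τ₁ − τ₂)].
At t = 62.3: e^(−t/τ₁) = 0.036472, e^(−t/τ₂) = 0.064022.
C₂ = 2.38·[1 − (18.815·0.036472 − 22.667·0.064022)/(-3.8519)] = 2.38·0.80141 = 1.9073 g/L.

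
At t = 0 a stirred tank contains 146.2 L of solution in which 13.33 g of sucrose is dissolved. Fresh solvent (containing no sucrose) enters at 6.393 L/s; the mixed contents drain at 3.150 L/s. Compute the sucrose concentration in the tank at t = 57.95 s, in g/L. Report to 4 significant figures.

0.01787 g/L

Total volume: dV/dt = Q_in − Q_out = 3.24300 L/s, so V(t) = 146.2 + 3.24300 t and V(57.95) = 334.132 L.
Solute balance: dm/dt = 0 − Q_out C = −Q_out m/V(t).
Separate: dm/m = −Q_out dt/V(t) ⇒ ln(m/m₀) = −(Q_out/(Q_in−Q_out)) ln(V/V₀).
m = m₀ (V₀/V)^(Q_out/(Q_in−Q_out)) = 13.33 × (146.2/334.132)^(0.971323) = 5.97247 g.
C = m/V = 5.97247/334.132 = 0.0178746 g/L.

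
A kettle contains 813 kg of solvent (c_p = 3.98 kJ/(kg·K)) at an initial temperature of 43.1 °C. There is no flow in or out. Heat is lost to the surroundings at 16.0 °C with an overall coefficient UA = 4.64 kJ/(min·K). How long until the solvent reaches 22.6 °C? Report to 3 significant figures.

985 min

Heat balance on the well-mixed liquid: M c_p dT/dt = −UA(T − T_amb).
τ = M c_p/UA = 697.36 min; T_ss = T_amb = 16.000 °C.
T(t) = T_ss + (T₀ − T_ss)e^(−t/τ); set T = 22.6:
t = −τ ln[(T − T_ss)/(T₀ − T_ss)] = −697.36 · ln(0.24354) = 984.99 min.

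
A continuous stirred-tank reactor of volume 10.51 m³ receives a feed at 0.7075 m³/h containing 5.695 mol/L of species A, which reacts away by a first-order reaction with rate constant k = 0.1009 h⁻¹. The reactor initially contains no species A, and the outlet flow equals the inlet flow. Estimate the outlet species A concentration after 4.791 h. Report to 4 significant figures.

1.261 mol/L

Accumulation = in − out − consumed: V dC/dt = Q C_in − Q C − k V C.
This is linear with rate a = Q/V + k = 0.168217 h⁻¹.
C_ss = Q C_in/(Q + kV) = 2.27902 mol/L; C(t) = C_ss + (C₀ − C_ss) e^(−a t).
C(4.791) = 2.27902 + (-2.27902)·e^(−0.168217·4.791) = 2.27902 + (-2.27902)·0.446674 = 1.26104 mol/L.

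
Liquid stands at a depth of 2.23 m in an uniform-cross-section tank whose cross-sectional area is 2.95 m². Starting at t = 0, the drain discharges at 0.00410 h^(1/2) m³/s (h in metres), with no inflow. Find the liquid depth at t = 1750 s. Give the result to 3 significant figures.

0.0768 m

Unsteady balance on liquid volume: A dh/dt = −0.00410 √h.
∫ h^(−1/2) dh = −(0.00410/A) ∫ dt, giving 2√h = 2√h₀ − (0.00410/A) t.
√h = √2.23 − 0.00410·1750/(2·2.95) = 1.4933 − 1.2161 = 0.27722.
h = 0.27722² = 0.076849 m.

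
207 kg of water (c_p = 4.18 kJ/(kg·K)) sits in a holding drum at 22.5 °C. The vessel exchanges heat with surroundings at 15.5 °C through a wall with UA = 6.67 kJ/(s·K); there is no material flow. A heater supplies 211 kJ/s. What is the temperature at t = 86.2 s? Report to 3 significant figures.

M c_p dT/dt = −UA(T − T_amb) + Q̇.
dT/dt = (T_ss − T)/τ with T_ss = T_amb + Q̇/UA = 15.5 + 211/6.67 = 47.134 °C, τ = M c_p/UA = 207·4.18/6.67 = 129.72 s.
T approaches T_ss exponentially: T(t) = T_ss + (T₀ − T_ss) e^(−t/τ).
T(86.2) = 47.134 + (-24.634)·0.51454 = 34.459 °C.

34.5 °C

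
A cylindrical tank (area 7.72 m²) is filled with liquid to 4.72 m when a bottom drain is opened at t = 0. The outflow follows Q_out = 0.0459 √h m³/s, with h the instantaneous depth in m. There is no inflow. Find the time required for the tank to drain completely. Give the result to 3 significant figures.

A dh/dt = −Q_out = −0.0459 √h.
Separate and integrate: 2(√h − √h₀) = −(0.0459/A) t.
Tank is empty when √h = 0: t_empty = 2A√h₀/0.0459.
t_empty = 2·7.72·√4.72/0.0459 = 15.440·2.1726/0.0459 = 730.81 s.

731 s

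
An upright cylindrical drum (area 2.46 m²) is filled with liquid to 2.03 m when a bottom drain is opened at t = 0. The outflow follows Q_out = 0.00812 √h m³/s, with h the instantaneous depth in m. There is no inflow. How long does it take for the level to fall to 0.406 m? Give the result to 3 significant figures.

477 s

Volume balance on the tank: A dh/dt = −0.00812 √h.
Separate and integrate: 2(√h − √h₀) = −(0.00812/A) t.
t = 2A(√h₀ − √h)/0.00812 = 2·2.46·(√2.03 − √0.406)/0.00812
  = 4.9200 × (1.4248 − 0.63718) / 0.00812 = 477.22 s.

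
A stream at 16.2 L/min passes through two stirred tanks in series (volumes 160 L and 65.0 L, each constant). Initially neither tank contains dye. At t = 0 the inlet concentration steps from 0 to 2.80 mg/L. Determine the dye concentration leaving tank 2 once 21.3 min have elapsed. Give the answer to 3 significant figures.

2.26 mg/L

Time constants: τᵢ = Vᵢ/Q for each well-mixed tank.
τ₁ = 160/16.2 = 9.8765 min; τ₂ = 65.0/16.2 = 4.0123 min.
Tank 1: C₁ = C_in(1 − e^(−t/τ₁)). Tank 2 (τ₁ ≠ τ₂): C₂ = C_in[1 − (τ₁ e^(−t/τ₁) − τ₂ e^(−t/τ₂))/(τ₁ − τ₂)].
At t = 21.3: e^(−t/τ₁) = 0.11572, e^(−t/τ₂) = 0.0049488.
C₂ = 2.80·[1 − (9.8765·0.11572 − 4.0123·0.0049488)/(5.8642)] = 2.80·0.80850 = 2.2638 mg/L.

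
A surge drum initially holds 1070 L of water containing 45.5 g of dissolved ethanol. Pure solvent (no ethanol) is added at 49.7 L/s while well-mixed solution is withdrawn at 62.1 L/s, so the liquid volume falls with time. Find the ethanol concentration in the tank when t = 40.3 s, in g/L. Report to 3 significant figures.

Let m(t) be the amount of ethanol. Volume: V(t) = V₀ + (Q_in − Q_out) t = 1070 − 12.400 t; V(40.3) = 570.28 L.
Solute balance: dm/dt = 0 − Q_out C = −Q_out m/V(t).
Separate: dm/m = −Q_out dt/V(t) ⇒ ln(m/m₀) = −(Q_out/(Q_in−Q_out)) ln(V/V₀).
m = m₀ (V₀/V)^(Q_out/(Q_in−Q_out)) = 45.5 × (1070/570.28)^(-5.0081) = 1.9468 g.
C = m/V = 1.9468/570.28 = 0.0034138 g/L.

0.00341 g/L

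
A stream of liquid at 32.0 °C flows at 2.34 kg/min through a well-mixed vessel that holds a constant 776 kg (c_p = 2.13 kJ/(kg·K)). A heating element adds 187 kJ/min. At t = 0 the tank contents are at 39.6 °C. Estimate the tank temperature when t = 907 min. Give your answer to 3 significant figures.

67.6 °C

M c_p dT/dt = ṁ c_p (T_in − T) + Q̇.
τ = M/ṁ = 331.62 min; T_ss = T_in + Q̇/(ṁ c_p) = 32.0 + 187/(2.34·2.13) = 69.519 °C.
T approaches T_ss exponentially: T(t) = T_ss + (T₀ − T_ss) e^(−t/τ).
T(907) = 69.519 + (-29.919)·e^(−907/331.62) = 69.519 + (-29.919)·0.064892 = 67.577 °C.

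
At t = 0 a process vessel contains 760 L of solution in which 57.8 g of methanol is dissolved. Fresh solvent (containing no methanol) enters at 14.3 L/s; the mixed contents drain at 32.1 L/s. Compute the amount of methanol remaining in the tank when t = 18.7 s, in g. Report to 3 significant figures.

Let m(t) be the amount of methanol. Volume: V(t) = V₀ + (Q_in − Q_out) t = 760 − 17.800 t; V(18.7) = 427.14 L.
Solute balance: dm/dt = 0 − Q_out C = −Q_out m/V(t).
Separate: dm/m = −Q_out dt/V(t) ⇒ ln(m/m₀) = −(Q_out/(Q_in−Q_out)) ln(V/V₀).
m = m₀ (V₀/V)^(Q_out/(Q_in−Q_out)) = 57.8 × (760/427.14)^(-1.8034) = 20.448 g.

20.4 g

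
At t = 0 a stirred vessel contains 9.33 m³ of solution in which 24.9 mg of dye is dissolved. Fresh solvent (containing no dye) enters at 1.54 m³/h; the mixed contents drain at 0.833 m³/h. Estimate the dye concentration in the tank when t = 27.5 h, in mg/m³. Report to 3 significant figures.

Let m(t) be the amount of dye. Volume: V(t) = V₀ + (Q_in − Q_out) t = 9.33 + 0.70700 t; V(27.5) = 28.773 m³.
No dye enters, so dm/dt = −Q_out · (m/V).
Separate: dm/m = −Q_out dt/V(t) ⇒ ln(m/m₀) = −(Q_out/(Q_in−Q_out)) ln(V/V₀).
m = m₀ (V₀/V)^(Q_out/(Q_in−Q_out)) = 24.9 × (9.33/28.773)^(1.1782) = 6.6060 mg.
C = m/V = 6.6060/28.773 = 0.22959 mg/m³.

0.230 mg/m³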